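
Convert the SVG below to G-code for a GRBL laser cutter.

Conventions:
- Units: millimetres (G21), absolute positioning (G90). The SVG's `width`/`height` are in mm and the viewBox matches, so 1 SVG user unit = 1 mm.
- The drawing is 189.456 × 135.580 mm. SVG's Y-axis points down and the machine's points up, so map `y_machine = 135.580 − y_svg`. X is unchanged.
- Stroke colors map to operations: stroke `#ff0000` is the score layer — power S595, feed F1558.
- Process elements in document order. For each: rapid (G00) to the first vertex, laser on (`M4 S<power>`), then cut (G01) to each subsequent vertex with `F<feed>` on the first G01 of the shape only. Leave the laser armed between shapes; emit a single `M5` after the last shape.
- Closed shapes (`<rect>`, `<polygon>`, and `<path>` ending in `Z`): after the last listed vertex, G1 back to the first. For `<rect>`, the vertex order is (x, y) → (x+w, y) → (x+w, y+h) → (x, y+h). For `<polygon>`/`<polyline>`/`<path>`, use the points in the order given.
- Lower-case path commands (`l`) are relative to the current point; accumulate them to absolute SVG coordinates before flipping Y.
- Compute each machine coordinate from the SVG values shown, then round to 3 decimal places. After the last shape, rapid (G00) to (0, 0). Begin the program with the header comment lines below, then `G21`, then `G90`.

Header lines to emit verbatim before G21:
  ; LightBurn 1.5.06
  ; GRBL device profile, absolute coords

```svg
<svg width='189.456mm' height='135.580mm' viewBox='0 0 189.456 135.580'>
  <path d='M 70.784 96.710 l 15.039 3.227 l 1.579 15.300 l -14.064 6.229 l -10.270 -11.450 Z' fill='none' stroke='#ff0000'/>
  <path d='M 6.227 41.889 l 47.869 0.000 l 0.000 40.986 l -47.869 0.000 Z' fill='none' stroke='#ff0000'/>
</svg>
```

viewBox `0 0 189.456 135.580` with mm width/height → 1 unit = 1 mm. Flip: y_m = 135.580 − y_svg.

**Shape 1** — `<path>` regular polygon, stroke `#ff0000` → score (S595, F1558). Machine vertices: (70.784,38.870) → (85.823,35.643) → (87.402,20.343) → (73.338,14.114) → (63.068,25.564) → (70.784,38.870). Closed: final G1 returns to the first vertex.

**Shape 2** — `<path>` rectangle, stroke `#ff0000` → score (S595, F1558). Machine vertices: (6.227,93.691) → (54.096,93.691) → (54.096,52.705) → (6.227,52.705) → (6.227,93.691). Closed: final G1 returns to the first vertex.

; LightBurn 1.5.06
; GRBL device profile, absolute coords
G21
G90
G00 X70.784 Y38.870
M4 S595
G01 X85.823 Y35.643 F1558
G01 X87.402 Y20.343
G01 X73.338 Y14.114
G01 X63.068 Y25.564
G01 X70.784 Y38.870
G00 X6.227 Y93.691
M4 S595
G01 X54.096 Y93.691 F1558
G01 X54.096 Y52.705
G01 X6.227 Y52.705
G01 X6.227 Y93.691
M5
G00 X0.000 Y0.000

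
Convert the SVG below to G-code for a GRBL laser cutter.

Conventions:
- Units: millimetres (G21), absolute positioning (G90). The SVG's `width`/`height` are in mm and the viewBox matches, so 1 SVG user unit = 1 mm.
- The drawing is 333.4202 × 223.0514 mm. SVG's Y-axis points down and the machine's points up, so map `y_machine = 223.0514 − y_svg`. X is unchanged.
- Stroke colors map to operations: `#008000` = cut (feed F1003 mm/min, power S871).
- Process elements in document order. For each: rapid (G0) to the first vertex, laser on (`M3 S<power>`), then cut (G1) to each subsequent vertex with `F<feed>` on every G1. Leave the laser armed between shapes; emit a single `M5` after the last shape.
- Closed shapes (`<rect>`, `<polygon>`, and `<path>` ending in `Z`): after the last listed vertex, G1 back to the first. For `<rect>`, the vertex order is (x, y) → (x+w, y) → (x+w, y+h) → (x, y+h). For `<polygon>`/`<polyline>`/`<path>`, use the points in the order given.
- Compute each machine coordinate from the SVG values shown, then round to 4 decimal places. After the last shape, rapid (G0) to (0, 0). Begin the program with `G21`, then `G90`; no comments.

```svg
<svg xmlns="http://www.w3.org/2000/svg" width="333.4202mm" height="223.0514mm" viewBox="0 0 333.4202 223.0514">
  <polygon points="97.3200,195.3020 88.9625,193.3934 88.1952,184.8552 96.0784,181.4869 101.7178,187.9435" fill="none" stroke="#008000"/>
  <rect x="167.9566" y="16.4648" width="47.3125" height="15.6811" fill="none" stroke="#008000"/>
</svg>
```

G21
G90
G0 X97.3200 Y27.7494
M3 S871
G1 X88.9625 Y29.6580 F1003
G1 X88.1952 Y38.1962 F1003
G1 X96.0784 Y41.5645 F1003
G1 X101.7178 Y35.1079 F1003
G1 X97.3200 Y27.7494 F1003
G0 X167.9566 Y206.5866
M3 S871
G1 X215.2691 Y206.5866 F1003
G1 X215.2691 Y190.9055 F1003
G1 X167.9566 Y190.9055 F1003
G1 X167.9566 Y206.5866 F1003
M5
G0 X0.0000 Y0.0000

viewBox `0 0 333.4202 223.0514` with mm width/height → 1 unit = 1 mm. Flip: y_m = 223.0514 − y_svg.

**Shape 1** — `<polygon>` regular polygon, stroke `#008000` → cut (S871, F1003). Machine vertices: (97.3200,27.7494) → (88.9625,29.6580) → (88.1952,38.1962) → (96.0784,41.5645) → (101.7178,35.1079) → (97.3200,27.7494). Closed: final G1 returns to the first vertex.

**Shape 2** — `<rect>` rectangle, stroke `#008000` → cut (S871, F1003). Machine vertices: (167.9566,206.5866) → (215.2691,206.5866) → (215.2691,190.9055) → (167.9566,190.9055) → (167.9566,206.5866). Closed: final G1 returns to the first vertex.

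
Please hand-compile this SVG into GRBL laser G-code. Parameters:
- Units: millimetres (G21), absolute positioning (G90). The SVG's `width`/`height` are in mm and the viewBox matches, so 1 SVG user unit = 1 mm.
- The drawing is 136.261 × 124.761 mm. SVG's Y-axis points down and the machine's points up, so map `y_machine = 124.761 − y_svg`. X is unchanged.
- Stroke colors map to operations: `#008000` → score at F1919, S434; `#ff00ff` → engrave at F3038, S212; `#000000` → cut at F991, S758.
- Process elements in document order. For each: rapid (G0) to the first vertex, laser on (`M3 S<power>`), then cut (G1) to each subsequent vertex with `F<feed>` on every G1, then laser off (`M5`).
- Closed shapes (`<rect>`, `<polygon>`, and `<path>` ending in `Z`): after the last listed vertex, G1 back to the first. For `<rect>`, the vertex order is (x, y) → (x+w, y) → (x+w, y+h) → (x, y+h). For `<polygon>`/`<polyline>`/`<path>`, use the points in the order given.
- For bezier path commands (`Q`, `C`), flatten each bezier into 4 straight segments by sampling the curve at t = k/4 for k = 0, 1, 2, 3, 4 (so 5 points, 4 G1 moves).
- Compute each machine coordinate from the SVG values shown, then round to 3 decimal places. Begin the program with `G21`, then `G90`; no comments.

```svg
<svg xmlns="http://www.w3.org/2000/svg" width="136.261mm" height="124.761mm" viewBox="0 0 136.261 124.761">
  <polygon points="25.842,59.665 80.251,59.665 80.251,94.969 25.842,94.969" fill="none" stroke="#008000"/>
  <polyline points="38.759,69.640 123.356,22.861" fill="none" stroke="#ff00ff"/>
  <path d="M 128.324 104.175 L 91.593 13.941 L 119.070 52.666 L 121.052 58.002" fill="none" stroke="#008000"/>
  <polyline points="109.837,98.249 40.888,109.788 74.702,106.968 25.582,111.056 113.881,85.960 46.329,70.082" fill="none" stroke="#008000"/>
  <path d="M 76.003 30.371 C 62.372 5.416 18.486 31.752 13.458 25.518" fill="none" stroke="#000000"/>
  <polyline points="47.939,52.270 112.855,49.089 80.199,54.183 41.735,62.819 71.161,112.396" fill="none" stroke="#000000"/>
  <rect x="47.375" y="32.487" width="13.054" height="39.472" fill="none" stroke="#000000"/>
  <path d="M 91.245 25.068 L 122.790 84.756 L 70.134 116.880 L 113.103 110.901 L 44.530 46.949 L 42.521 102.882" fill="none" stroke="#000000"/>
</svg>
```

1 u = 1 mm; y_m = 124.761 − y.

[1] `<polygon>` rectangle, #008000→score S434 F1919: (25.842,65.096) → (80.251,65.096) → (80.251,29.792) → (25.842,29.792) → (25.842,65.096) (closed)

[2] `<polyline>` line segment, #ff00ff→engrave S212 F3038: (38.759,55.121) → (123.356,101.900)

[3] `<path>` open polyline, #008000→score S434 F1919: (128.324,20.586) → (91.593,110.820) → (119.070,72.095) → (121.052,66.759)

[4] `<polyline>` open polyline, #008000→score S434 F1919: (109.837,26.512) → (40.888,14.973) → (74.702,17.793) → (25.582,13.705) → (113.881,38.801) → (46.329,54.679)

[5] `<path>` cubic bezier, #000000→cut S758 F991: (76.003,94.390) → (61.187,104.800) → (41.504,103.837) → (23.435,99.364) → (13.458,99.243)

[6] `<polyline>` open polyline, #000000→cut S758 F991: (47.939,72.491) → (112.855,75.672) → (80.199,70.578) → (41.735,61.942) → (71.161,12.365)

[7] `<rect>` rectangle, #000000→cut S758 F991: (47.375,92.274) → (60.429,92.274) → (60.429,52.802) → (47.375,52.802) → (47.375,92.274) (closed)

[8] `<path>` open polyline, #000000→cut S758 F991: (91.245,99.693) → (122.790,40.005) → (70.134,7.881) → (113.103,13.860) → (44.530,77.812) → (42.521,21.879)

G21
G90
G0 X25.842 Y65.096
M3 S434
G1 X80.251 Y65.096 F1919
G1 X80.251 Y29.792 F1919
G1 X25.842 Y29.792 F1919
G1 X25.842 Y65.096 F1919
M5
G0 X38.759 Y55.121
M3 S212
G1 X123.356 Y101.900 F3038
M5
G0 X128.324 Y20.586
M3 S434
G1 X91.593 Y110.820 F1919
G1 X119.070 Y72.095 F1919
G1 X121.052 Y66.759 F1919
M5
G0 X109.837 Y26.512
M3 S434
G1 X40.888 Y14.973 F1919
G1 X74.702 Y17.793 F1919
G1 X25.582 Y13.705 F1919
G1 X113.881 Y38.801 F1919
G1 X46.329 Y54.679 F1919
M5
G0 X76.003 Y94.390
M3 S758
G1 X61.187 Y104.800 F991
G1 X41.504 Y103.837 F991
G1 X23.435 Y99.364 F991
G1 X13.458 Y99.243 F991
M5
G0 X47.939 Y72.491
M3 S758
G1 X112.855 Y75.672 F991
G1 X80.199 Y70.578 F991
G1 X41.735 Y61.942 F991
G1 X71.161 Y12.365 F991
M5
G0 X47.375 Y92.274
M3 S758
G1 X60.429 Y92.274 F991
G1 X60.429 Y52.802 F991
G1 X47.375 Y52.802 F991
G1 X47.375 Y92.274 F991
M5
G0 X91.245 Y99.693
M3 S758
G1 X122.790 Y40.005 F991
G1 X70.134 Y7.881 F991
G1 X113.103 Y13.860 F991
G1 X44.530 Y77.812 F991
G1 X42.521 Y21.879 F991
M5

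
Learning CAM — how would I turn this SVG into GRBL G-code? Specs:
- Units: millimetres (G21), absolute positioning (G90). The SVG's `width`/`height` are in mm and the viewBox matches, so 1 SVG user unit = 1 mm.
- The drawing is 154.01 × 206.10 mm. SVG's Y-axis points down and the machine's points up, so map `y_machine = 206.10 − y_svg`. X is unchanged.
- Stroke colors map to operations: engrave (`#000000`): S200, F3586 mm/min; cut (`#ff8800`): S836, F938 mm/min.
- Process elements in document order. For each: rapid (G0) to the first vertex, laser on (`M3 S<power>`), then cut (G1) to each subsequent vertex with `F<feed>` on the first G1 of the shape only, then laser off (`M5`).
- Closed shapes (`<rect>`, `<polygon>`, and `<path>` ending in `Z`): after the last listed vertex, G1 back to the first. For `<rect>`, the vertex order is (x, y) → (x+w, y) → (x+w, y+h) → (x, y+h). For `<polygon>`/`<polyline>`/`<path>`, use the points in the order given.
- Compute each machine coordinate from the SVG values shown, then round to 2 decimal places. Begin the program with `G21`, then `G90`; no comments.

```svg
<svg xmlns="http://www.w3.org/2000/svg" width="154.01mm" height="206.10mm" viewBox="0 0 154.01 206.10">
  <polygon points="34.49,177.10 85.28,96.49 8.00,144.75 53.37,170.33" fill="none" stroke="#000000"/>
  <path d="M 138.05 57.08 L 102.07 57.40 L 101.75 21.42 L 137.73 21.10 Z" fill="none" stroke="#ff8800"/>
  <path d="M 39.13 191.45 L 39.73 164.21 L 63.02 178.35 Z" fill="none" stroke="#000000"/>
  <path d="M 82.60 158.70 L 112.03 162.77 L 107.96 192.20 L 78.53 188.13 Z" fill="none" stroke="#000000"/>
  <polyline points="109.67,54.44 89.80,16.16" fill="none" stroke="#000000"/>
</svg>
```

viewBox `0 0 154.01 206.10` with mm width/height → 1 unit = 1 mm. Flip: y_m = 206.10 − y_svg.

**Shape 1** — `<polygon>` closed polygon, stroke `#000000` → engrave (S200, F3586). Machine vertices: (34.49,29.00) → (85.28,109.61) → (8.00,61.35) → (53.37,35.77) → (34.49,29.00). Closed: final G1 returns to the first vertex.

**Shape 2** — `<path>` regular polygon, stroke `#ff8800` → cut (S836, F938). Machine vertices: (138.05,149.02) → (102.07,148.70) → (101.75,184.68) → (137.73,185.00) → (138.05,149.02). Closed: final G1 returns to the first vertex.

**Shape 3** — `<path>` regular polygon, stroke `#000000` → engrave (S200, F3586). Machine vertices: (39.13,14.65) → (39.73,41.89) → (63.02,27.75) → (39.13,14.65). Closed: final G1 returns to the first vertex.

**Shape 4** — `<path>` regular polygon, stroke `#000000` → engrave (S200, F3586). Machine vertices: (82.60,47.40) → (112.03,43.33) → (107.96,13.90) → (78.53,17.97) → (82.60,47.40). Closed: final G1 returns to the first vertex.

**Shape 5** — `<polyline>` line segment, stroke `#000000` → engrave (S200, F3586). Machine vertices: (109.67,151.66) → (89.80,189.94). Open path.

G21
G90
G0 X34.49 Y29.00
M3 S200
G1 X85.28 Y109.61 F3586
G1 X8.00 Y61.35
G1 X53.37 Y35.77
G1 X34.49 Y29.00
M5
G0 X138.05 Y149.02
M3 S836
G1 X102.07 Y148.70 F938
G1 X101.75 Y184.68
G1 X137.73 Y185.00
G1 X138.05 Y149.02
M5
G0 X39.13 Y14.65
M3 S200
G1 X39.73 Y41.89 F3586
G1 X63.02 Y27.75
G1 X39.13 Y14.65
M5
G0 X82.60 Y47.40
M3 S200
G1 X112.03 Y43.33 F3586
G1 X107.96 Y13.90
G1 X78.53 Y17.97
G1 X82.60 Y47.40
M5
G0 X109.67 Y151.66
M3 S200
G1 X89.80 Y189.94 F3586
M5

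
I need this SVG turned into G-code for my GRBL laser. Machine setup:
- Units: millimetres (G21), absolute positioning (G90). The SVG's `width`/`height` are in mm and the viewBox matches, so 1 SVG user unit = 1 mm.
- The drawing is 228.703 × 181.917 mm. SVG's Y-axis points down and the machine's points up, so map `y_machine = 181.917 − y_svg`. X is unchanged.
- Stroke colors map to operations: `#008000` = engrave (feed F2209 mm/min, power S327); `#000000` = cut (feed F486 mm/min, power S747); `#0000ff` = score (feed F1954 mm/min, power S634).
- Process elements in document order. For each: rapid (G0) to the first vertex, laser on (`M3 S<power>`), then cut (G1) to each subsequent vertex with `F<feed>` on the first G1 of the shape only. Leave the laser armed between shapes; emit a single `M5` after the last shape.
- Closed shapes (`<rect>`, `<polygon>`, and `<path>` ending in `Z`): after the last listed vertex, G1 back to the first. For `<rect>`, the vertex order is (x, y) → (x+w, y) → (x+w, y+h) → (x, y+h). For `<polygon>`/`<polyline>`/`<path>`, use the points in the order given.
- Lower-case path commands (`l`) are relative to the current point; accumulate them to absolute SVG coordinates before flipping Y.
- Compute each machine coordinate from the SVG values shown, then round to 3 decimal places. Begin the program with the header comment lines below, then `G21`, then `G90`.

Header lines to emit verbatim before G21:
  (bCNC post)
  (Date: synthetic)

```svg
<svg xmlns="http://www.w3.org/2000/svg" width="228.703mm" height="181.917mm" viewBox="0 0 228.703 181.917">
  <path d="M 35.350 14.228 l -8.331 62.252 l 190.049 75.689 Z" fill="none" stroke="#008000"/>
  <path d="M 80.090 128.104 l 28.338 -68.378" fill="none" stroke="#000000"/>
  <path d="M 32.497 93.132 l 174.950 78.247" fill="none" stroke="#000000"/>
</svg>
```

(bCNC post)
(Date: synthetic)
G21
G90
G0 X35.350 Y167.689
M3 S327
G1 X27.019 Y105.437 F2209
G1 X217.068 Y29.748
G1 X35.350 Y167.689
G0 X80.090 Y53.813
M3 S747
G1 X108.428 Y122.191 F486
G0 X32.497 Y88.785
M3 S747
G1 X207.447 Y10.538 F486
M5

viewBox `0 0 228.703 181.917` with mm width/height → 1 unit = 1 mm. Flip: y_m = 181.917 − y_svg.

**Shape 1** — `<path>` closed polygon, stroke `#008000` → engrave (S327, F2209). Machine vertices: (35.350,167.689) → (27.019,105.437) → (217.068,29.748) → (35.350,167.689). Closed: final G1 returns to the first vertex.

**Shape 2** — `<path>` line segment, stroke `#000000` → cut (S747, F486). Machine vertices: (80.090,53.813) → (108.428,122.191). Open path.

**Shape 3** — `<path>` line segment, stroke `#000000` → cut (S747, F486). Machine vertices: (32.497,88.785) → (207.447,10.538). Open path.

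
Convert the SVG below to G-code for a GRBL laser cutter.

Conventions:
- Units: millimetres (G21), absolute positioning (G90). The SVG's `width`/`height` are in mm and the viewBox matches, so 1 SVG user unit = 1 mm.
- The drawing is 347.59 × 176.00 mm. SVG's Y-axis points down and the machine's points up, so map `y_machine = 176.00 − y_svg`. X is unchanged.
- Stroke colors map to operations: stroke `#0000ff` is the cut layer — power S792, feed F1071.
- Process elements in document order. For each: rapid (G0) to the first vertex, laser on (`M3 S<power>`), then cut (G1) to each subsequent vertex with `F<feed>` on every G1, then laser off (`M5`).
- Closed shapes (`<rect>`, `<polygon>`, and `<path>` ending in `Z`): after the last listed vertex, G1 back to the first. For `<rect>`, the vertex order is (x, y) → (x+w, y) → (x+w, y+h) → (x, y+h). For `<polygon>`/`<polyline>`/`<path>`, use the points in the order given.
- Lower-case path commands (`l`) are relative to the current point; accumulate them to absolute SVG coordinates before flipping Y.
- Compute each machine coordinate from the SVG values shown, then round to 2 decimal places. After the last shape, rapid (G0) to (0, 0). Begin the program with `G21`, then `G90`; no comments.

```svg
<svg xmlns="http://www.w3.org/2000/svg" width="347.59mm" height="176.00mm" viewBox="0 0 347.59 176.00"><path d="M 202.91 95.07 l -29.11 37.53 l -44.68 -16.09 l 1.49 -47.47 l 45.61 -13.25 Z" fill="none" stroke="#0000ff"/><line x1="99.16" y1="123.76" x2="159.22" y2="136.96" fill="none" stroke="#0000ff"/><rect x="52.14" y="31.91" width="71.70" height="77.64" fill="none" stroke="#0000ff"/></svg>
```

Since the viewBox matches the mm dimensions, user units are millimetres directly. The only transform is the Y-flip y_m = 176.00 − y_svg.

Shape 1 is a regular polygon drawn with `<path>`. Its stroke #0000ff means cut at S792, F1071. After flipping Y the toolpath is (202.91,80.93) → (173.80,43.40) → (129.12,59.49) → (130.61,106.96) → (176.22,120.21) → (202.91,80.93), returning to the start.

Shape 2 is a line segment drawn with `<line>`. Its stroke #0000ff means cut at S792, F1071. After flipping Y the toolpath is (99.16,52.24) → (159.22,39.04).

Shape 3 is a rectangle drawn with `<rect>`. Its stroke #0000ff means cut at S792, F1071. After flipping Y the toolpath is (52.14,144.09) → (123.84,144.09) → (123.84,66.45) → (52.14,66.45) → (52.14,144.09), returning to the start.

G21
G90
G0 X202.91 Y80.93
M3 S792
G1 X173.80 Y43.40 F1071
G1 X129.12 Y59.49 F1071
G1 X130.61 Y106.96 F1071
G1 X176.22 Y120.21 F1071
G1 X202.91 Y80.93 F1071
M5
G0 X99.16 Y52.24
M3 S792
G1 X159.22 Y39.04 F1071
M5
G0 X52.14 Y144.09
M3 S792
G1 X123.84 Y144.09 F1071
G1 X123.84 Y66.45 F1071
G1 X52.14 Y66.45 F1071
G1 X52.14 Y144.09 F1071
M5
G0 X0.00 Y0.00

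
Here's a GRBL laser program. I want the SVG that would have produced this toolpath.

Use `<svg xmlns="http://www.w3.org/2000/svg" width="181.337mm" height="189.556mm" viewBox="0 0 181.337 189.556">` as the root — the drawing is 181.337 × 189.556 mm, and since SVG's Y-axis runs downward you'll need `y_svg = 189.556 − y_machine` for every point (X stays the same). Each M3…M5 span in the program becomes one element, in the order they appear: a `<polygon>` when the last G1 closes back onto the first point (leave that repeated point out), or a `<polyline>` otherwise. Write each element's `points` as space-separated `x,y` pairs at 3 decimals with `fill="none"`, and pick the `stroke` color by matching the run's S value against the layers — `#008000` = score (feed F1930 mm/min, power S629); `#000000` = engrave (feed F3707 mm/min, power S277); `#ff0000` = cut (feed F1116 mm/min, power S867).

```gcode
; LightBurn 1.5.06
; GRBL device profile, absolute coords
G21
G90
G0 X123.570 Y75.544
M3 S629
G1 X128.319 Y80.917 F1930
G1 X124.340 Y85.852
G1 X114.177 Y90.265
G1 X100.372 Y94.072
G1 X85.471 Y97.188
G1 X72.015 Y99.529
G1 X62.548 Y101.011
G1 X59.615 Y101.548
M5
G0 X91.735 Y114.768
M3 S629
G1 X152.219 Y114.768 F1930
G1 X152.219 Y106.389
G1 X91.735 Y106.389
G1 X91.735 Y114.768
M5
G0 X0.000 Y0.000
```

Machine Y-up, SVG Y-down with viewBox height 189.556, so y_svg = 189.556 − y_machine; X carries over. Every run uses S629, so all elements get stroke `#008000` (score).

Run 1: The run is open, so emit a `<polyline>` with points (Y-flipped): 123.570,114.012 128.319,108.639 124.340,103.704 114.177,99.291 100.372,95.484 85.471,92.368 72.015,90.027 62.548,88.545 59.615,88.008.

Run 2: The run returns to its start, so emit a `<polygon>` with points (Y-flipped): 91.735,74.788 152.219,74.788 152.219,83.167 91.735,83.167.

<svg xmlns="http://www.w3.org/2000/svg" width="181.337mm" height="189.556mm" viewBox="0 0 181.337 189.556">
  <polyline points="123.570,114.012 128.319,108.639 124.340,103.704 114.177,99.291 100.372,95.484 85.471,92.368 72.015,90.027 62.548,88.545 59.615,88.008" fill="none" stroke="#008000"/>
  <polygon points="91.735,74.788 152.219,74.788 152.219,83.167 91.735,83.167" fill="none" stroke="#008000"/>
</svg>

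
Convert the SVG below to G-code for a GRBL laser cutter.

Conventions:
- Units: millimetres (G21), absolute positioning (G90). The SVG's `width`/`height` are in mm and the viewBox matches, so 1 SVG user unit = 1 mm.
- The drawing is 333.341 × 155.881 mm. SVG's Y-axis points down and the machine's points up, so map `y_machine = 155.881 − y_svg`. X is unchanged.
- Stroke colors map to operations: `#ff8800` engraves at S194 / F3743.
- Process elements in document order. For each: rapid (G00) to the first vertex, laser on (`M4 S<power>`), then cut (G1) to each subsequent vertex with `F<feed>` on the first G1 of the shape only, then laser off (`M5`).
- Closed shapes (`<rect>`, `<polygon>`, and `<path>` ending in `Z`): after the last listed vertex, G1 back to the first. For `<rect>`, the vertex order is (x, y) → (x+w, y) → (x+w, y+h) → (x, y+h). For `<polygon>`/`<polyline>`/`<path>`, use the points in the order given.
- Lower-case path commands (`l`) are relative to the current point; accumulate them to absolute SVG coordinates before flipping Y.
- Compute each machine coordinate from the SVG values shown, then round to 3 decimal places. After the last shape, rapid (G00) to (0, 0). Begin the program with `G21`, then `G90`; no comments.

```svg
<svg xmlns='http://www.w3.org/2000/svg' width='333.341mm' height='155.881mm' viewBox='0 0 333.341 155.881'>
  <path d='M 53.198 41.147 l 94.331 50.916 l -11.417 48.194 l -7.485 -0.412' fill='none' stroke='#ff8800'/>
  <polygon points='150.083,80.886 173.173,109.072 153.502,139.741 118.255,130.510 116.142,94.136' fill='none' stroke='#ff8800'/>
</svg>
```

viewBox `0 0 333.341 155.881` with mm width/height → 1 unit = 1 mm. Flip: y_m = 155.881 − y_svg.

**Shape 1** — `<path>` open polyline, stroke `#ff8800` → engrave (S194, F3743). Machine vertices: (53.198,114.734) → (147.529,63.818) → (136.112,15.624) → (128.627,16.036). Open path.

**Shape 2** — `<polygon>` regular polygon, stroke `#ff8800` → engrave (S194, F3743). Machine vertices: (150.083,74.995) → (173.173,46.809) → (153.502,16.140) → (118.255,25.371) → (116.142,61.745) → (150.083,74.995). Closed: final G1 returns to the first vertex.

G21
G90
G00 X53.198 Y114.734
M4 S194
G1 X147.529 Y63.818 F3743
G1 X136.112 Y15.624
G1 X128.627 Y16.036
M5
G00 X150.083 Y74.995
M4 S194
G1 X173.173 Y46.809 F3743
G1 X153.502 Y16.140
G1 X118.255 Y25.371
G1 X116.142 Y61.745
G1 X150.083 Y74.995
M5
G00 X0.000 Y0.000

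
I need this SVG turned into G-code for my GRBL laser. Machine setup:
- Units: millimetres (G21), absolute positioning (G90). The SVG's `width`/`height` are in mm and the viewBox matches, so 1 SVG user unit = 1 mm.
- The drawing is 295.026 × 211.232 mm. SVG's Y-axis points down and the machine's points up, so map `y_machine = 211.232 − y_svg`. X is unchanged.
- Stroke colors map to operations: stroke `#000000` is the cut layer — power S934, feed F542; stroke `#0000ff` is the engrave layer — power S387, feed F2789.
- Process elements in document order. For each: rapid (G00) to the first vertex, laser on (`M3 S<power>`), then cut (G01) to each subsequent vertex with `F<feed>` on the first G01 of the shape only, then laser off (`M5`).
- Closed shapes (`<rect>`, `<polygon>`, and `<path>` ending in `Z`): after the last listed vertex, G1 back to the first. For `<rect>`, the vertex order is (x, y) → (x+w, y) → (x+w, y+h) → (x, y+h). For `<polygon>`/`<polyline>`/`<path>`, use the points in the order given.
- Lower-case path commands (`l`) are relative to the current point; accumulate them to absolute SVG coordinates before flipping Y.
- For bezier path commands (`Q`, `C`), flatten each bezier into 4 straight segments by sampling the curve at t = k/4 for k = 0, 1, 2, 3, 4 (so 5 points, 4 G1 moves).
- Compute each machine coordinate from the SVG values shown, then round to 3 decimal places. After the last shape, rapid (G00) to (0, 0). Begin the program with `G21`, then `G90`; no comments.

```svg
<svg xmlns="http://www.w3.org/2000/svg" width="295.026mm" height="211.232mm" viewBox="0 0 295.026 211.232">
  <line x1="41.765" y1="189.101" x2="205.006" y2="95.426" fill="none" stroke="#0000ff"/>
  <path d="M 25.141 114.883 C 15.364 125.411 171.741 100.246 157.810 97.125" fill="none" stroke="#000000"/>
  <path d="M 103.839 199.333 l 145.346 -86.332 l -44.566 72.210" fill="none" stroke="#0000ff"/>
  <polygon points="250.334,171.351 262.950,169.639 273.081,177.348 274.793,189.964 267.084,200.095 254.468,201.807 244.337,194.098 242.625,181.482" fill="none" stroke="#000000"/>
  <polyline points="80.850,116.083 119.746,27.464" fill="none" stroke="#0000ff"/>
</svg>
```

G21
G90
G00 X41.765 Y22.131
M3 S387
G01 X205.006 Y115.806 F2789
M5
G00 X25.141 Y96.349
M3 S934
G01 X43.705 Y94.243 F542
G01 X93.033 Y100.110
G01 X141.583 Y108.535
G01 X157.810 Y114.107
M5
G00 X103.839 Y11.899
M3 S387
G01 X249.185 Y98.231 F2789
G01 X204.619 Y26.021
M5
G00 X250.334 Y39.881
M3 S934
G01 X262.950 Y41.593 F542
G01 X273.081 Y33.884
G01 X274.793 Y21.268
G01 X267.084 Y11.137
G01 X254.468 Y9.425
G01 X244.337 Y17.134
G01 X242.625 Y29.750
G01 X250.334 Y39.881
M5
G00 X80.850 Y95.149
M3 S387
G01 X119.746 Y183.768 F2789
M5
G00 X0.000 Y0.000

Since the viewBox matches the mm dimensions, user units are millimetres directly. The only transform is the Y-flip y_m = 211.232 − y_svg.

Shape 1 is a line segment drawn with `<line>`. Its stroke #0000ff means engrave at S387, F2789. After flipping Y the toolpath is (41.765,22.131) → (205.006,115.806).

Shape 2 is a cubic bezier drawn with `<path>`. Its stroke #000000 means cut at S934, F542. After flipping Y the toolpath is (25.141,96.349) → (43.705,94.243) → (93.033,100.110) → (141.583,108.535) → (157.810,114.107).

Shape 3 is a open polyline drawn with `<path>`. Its stroke #0000ff means engrave at S387, F2789. After flipping Y the toolpath is (103.839,11.899) → (249.185,98.231) → (204.619,26.021).

Shape 4 is a regular polygon drawn with `<polygon>`. Its stroke #000000 means cut at S934, F542. After flipping Y the toolpath is (250.334,39.881) → (262.950,41.593) → (273.081,33.884) → (274.793,21.268) → (267.084,11.137) → (254.468,9.425) → (244.337,17.134) → (242.625,29.750) → (250.334,39.881), returning to the start.

Shape 5 is a line segment drawn with `<polyline>`. Its stroke #0000ff means engrave at S387, F2789. After flipping Y the toolpath is (80.850,95.149) → (119.746,183.768).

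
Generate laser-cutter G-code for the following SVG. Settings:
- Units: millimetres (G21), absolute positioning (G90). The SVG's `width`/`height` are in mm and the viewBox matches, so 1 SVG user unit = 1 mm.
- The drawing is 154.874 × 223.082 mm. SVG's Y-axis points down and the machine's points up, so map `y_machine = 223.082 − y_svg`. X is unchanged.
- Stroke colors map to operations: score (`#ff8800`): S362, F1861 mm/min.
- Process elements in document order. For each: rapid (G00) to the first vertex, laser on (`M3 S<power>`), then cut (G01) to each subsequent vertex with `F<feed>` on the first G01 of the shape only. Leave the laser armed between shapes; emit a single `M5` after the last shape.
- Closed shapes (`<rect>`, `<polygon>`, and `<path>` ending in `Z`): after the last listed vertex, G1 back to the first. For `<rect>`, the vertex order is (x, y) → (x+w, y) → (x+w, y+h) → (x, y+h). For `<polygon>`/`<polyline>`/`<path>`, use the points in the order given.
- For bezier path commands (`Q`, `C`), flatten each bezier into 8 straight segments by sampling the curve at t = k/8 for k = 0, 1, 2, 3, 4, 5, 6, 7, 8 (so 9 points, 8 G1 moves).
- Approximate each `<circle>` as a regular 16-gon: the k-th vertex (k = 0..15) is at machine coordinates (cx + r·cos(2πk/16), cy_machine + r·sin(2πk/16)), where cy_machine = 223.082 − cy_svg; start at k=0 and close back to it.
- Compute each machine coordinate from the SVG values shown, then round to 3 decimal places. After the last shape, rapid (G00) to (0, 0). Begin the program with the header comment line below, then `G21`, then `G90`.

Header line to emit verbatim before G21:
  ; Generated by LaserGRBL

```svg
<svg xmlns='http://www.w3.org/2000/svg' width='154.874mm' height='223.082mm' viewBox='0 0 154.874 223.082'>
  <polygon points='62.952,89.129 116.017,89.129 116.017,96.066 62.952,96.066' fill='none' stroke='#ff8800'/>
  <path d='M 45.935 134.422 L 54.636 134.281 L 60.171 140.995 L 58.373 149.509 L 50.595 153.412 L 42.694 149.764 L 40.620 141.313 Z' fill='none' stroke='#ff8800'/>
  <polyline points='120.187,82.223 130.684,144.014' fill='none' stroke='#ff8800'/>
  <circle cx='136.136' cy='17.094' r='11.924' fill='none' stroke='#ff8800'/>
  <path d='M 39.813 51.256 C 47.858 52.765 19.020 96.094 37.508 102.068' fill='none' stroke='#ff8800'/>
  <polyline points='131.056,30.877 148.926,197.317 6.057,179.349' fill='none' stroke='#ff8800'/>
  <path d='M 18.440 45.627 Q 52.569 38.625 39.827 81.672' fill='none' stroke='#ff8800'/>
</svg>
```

1 u = 1 mm; y_m = 223.082 − y.

[1] `<polygon>` rectangle, #ff8800→score S362 F1861: (62.952,133.953) → (116.017,133.953) → (116.017,127.016) → (62.952,127.016) → (62.952,133.953) (closed)

[2] `<path>` regular polygon, #ff8800→score S362 F1861: (45.935,88.660) → (54.636,88.801) → (60.171,82.087) → (58.373,73.573) → (50.595,69.670) → (42.694,73.318) → (40.620,81.769) → (45.935,88.660) (closed)

[3] `<polyline>` line segment, #ff8800→score S362 F1861: (120.187,140.859) → (130.684,79.068)

[4] `<circle>` circle, #ff8800→score S362 F1861: (148.060,205.988) → (147.152,210.551) → (144.568,214.420) → (140.699,217.004) → (136.136,217.912) → (131.573,217.004) → (127.704,214.420) → (125.120,210.551) → (124.212,205.988) → (125.120,201.425) → (127.704,197.556) → (131.573,194.972) → (136.136,194.064) → (140.699,194.972) → (144.568,197.556) → (147.152,201.425) → (148.060,205.988) (closed)

[5] `<path>` cubic bezier, #ff8800→score S362 F1861: (39.813,171.826) → (41.265,169.454) → (40.247,164.090) → (37.744,156.661) → (34.744,148.094) → (32.234,139.319) → (31.200,131.261) → (32.629,124.851) → (37.508,121.014)

[6] `<polyline>` open polyline, #ff8800→score S362 F1861: (131.056,192.205) → (148.926,25.765) → (6.057,43.733)

[7] `<path>` quadratic bezier, #ff8800→score S362 F1861: (18.440,177.455) → (26.240,178.423) → (32.575,177.828) → (37.446,175.668) → (40.851,171.945) → (42.792,166.657) → (43.269,159.805) → (42.280,151.390) → (39.827,141.410)

; Generated by LaserGRBL
G21
G90
G00 X62.952 Y133.953
M3 S362
G01 X116.017 Y133.953 F1861
G01 X116.017 Y127.016
G01 X62.952 Y127.016
G01 X62.952 Y133.953
G00 X45.935 Y88.660
M3 S362
G01 X54.636 Y88.801 F1861
G01 X60.171 Y82.087
G01 X58.373 Y73.573
G01 X50.595 Y69.670
G01 X42.694 Y73.318
G01 X40.620 Y81.769
G01 X45.935 Y88.660
G00 X120.187 Y140.859
M3 S362
G01 X130.684 Y79.068 F1861
G00 X148.060 Y205.988
M3 S362
G01 X147.152 Y210.551 F1861
G01 X144.568 Y214.420
G01 X140.699 Y217.004
G01 X136.136 Y217.912
G01 X131.573 Y217.004
G01 X127.704 Y214.420
G01 X125.120 Y210.551
G01 X124.212 Y205.988
G01 X125.120 Y201.425
G01 X127.704 Y197.556
G01 X131.573 Y194.972
G01 X136.136 Y194.064
G01 X140.699 Y194.972
G01 X144.568 Y197.556
G01 X147.152 Y201.425
G01 X148.060 Y205.988
G00 X39.813 Y171.826
M3 S362
G01 X41.265 Y169.454 F1861
G01 X40.247 Y164.090
G01 X37.744 Y156.661
G01 X34.744 Y148.094
G01 X32.234 Y139.319
G01 X31.200 Y131.261
G01 X32.629 Y124.851
G01 X37.508 Y121.014
G00 X131.056 Y192.205
M3 S362
G01 X148.926 Y25.765 F1861
G01 X6.057 Y43.733
G00 X18.440 Y177.455
M3 S362
G01 X26.240 Y178.423 F1861
G01 X32.575 Y177.828
G01 X37.446 Y175.668
G01 X40.851 Y171.945
G01 X42.792 Y166.657
G01 X43.269 Y159.805
G01 X42.280 Y151.390
G01 X39.827 Y141.410
M5
G00 X0.000 Y0.000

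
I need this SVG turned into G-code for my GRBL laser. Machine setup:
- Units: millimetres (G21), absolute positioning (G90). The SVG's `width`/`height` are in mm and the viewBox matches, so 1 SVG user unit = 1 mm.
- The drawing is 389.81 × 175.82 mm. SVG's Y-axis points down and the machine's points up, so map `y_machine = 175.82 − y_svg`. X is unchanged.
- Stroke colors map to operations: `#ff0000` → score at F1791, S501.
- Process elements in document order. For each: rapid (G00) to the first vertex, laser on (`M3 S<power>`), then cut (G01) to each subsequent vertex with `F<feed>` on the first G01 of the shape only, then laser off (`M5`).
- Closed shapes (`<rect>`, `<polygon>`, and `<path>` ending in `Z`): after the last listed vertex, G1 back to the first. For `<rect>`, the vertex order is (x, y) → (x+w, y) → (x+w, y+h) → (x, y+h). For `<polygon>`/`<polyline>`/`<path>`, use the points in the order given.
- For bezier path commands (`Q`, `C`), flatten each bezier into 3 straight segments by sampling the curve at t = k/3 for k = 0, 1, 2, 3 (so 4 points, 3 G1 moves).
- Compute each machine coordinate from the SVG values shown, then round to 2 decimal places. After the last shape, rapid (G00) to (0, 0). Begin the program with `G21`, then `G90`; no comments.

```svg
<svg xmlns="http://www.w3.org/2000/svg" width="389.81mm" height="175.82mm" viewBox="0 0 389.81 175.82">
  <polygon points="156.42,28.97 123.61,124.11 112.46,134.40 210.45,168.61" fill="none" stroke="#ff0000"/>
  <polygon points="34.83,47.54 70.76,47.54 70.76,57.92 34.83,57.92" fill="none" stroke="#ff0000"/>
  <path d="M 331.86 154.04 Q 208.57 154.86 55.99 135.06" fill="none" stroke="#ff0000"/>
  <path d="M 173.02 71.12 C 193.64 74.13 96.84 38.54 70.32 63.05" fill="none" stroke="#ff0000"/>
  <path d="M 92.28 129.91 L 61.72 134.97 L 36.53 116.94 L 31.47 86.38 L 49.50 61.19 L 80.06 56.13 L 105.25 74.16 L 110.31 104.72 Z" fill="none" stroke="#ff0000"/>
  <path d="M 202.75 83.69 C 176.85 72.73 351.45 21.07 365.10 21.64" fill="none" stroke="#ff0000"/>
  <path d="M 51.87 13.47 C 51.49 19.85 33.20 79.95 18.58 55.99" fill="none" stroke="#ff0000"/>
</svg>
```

G21
G90
G00 X156.42 Y146.85
M3 S501
G01 X123.61 Y51.71 F1791
G01 X112.46 Y41.42
G01 X210.45 Y7.21
G01 X156.42 Y146.85
M5
G00 X34.83 Y128.28
M3 S501
G01 X70.76 Y128.28 F1791
G01 X70.76 Y117.90
G01 X34.83 Y117.90
G01 X34.83 Y128.28
M5
G00 X331.86 Y21.78
M3 S501
G01 X246.41 Y23.52 F1791
G01 X154.46 Y29.85
G01 X55.99 Y40.76
M5
G00 X173.02 Y104.70
M3 S501
G01 X161.45 Y110.90 F1791
G01 X113.31 Y120.90
G01 X70.32 Y112.77
M5
G00 X92.28 Y45.91
M3 S501
G01 X61.72 Y40.85 F1791
G01 X36.53 Y58.88
G01 X31.47 Y89.44
G01 X49.50 Y114.63
G01 X80.06 Y119.69
G01 X105.25 Y101.66
G01 X110.31 Y71.10
G01 X92.28 Y45.91
M5
G00 X202.75 Y92.13
M3 S501
G01 X230.30 Y113.21 F1791
G01 X311.19 Y140.78
G01 X365.10 Y154.18
M5
G00 X51.87 Y162.35
M3 S501
G01 X46.32 Y143.17 F1791
G01 X33.62 Y118.79
G01 X18.58 Y119.83
M5
G00 X0.00 Y0.00

Since the viewBox matches the mm dimensions, user units are millimetres directly. The only transform is the Y-flip y_m = 175.82 − y_svg.

Shape 1 is a closed polygon drawn with `<polygon>`. Its stroke #ff0000 means score at S501, F1791. After flipping Y the toolpath is (156.42,146.85) → (123.61,51.71) → (112.46,41.42) → (210.45,7.21) → (156.42,146.85), returning to the start.

Shape 2 is a rectangle drawn with `<polygon>`. Its stroke #ff0000 means score at S501, F1791. After flipping Y the toolpath is (34.83,128.28) → (70.76,128.28) → (70.76,117.90) → (34.83,117.90) → (34.83,128.28), returning to the start.

Shape 3 is a quadratic bezier drawn with `<path>`. Its stroke #ff0000 means score at S501, F1791. After flipping Y the toolpath is (331.86,21.78) → (246.41,23.52) → (154.46,29.85) → (55.99,40.76).

Shape 4 is a cubic bezier drawn with `<path>`. Its stroke #ff0000 means score at S501, F1791. After flipping Y the toolpath is (173.02,104.70) → (161.45,110.90) → (113.31,120.90) → (70.32,112.77).

Shape 5 is a regular polygon drawn with `<path>`. Its stroke #ff0000 means score at S501, F1791. After flipping Y the toolpath is (92.28,45.91) → (61.72,40.85) → (36.53,58.88) → (31.47,89.44) → (49.50,114.63) → (80.06,119.69) → (105.25,101.66) → (110.31,71.10) → (92.28,45.91), returning to the start.

Shape 6 is a cubic bezier drawn with `<path>`. Its stroke #ff0000 means score at S501, F1791. After flipping Y the toolpath is (202.75,92.13) → (230.30,113.21) → (311.19,140.78) → (365.10,154.18).

Shape 7 is a cubic bezier drawn with `<path>`. Its stroke #ff0000 means score at S501, F1791. After flipping Y the toolpath is (51.87,162.35) → (46.32,143.17) → (33.62,118.79) → (18.58,119.83).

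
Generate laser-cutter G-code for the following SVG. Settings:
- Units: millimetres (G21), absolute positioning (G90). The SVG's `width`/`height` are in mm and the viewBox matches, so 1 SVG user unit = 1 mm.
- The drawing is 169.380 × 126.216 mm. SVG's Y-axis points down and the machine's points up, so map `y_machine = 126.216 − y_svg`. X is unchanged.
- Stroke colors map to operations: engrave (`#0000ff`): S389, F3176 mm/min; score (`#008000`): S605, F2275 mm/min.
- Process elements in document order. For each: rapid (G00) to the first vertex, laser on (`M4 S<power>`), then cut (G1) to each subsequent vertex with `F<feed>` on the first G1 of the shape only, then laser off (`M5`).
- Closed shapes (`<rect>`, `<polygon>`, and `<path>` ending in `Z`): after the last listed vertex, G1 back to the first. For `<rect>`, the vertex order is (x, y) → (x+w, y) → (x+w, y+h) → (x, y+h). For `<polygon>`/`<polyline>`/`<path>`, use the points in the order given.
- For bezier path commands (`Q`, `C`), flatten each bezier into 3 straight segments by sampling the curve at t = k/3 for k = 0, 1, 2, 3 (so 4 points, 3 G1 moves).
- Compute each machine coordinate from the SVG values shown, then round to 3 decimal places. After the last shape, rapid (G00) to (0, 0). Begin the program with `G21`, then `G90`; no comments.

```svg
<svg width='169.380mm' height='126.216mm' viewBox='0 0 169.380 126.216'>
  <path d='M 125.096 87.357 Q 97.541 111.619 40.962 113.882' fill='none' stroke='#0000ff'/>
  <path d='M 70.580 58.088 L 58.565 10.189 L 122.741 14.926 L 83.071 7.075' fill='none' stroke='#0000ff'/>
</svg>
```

1 u = 1 mm; y_m = 126.216 − y.

[1] `<path>` quadratic bezier, #0000ff→engrave S389 F3176: (125.096,38.859) → (103.501,25.129) → (75.456,16.287) → (40.962,12.334)

[2] `<path>` open polyline, #0000ff→engrave S389 F3176: (70.580,68.128) → (58.565,116.027) → (122.741,111.290) → (83.071,119.141)

G21
G90
G00 X125.096 Y38.859
M4 S389
G1 X103.501 Y25.129 F3176
G1 X75.456 Y16.287
G1 X40.962 Y12.334
M5
G00 X70.580 Y68.128
M4 S389
G1 X58.565 Y116.027 F3176
G1 X122.741 Y111.290
G1 X83.071 Y119.141
M5
G00 X0.000 Y0.000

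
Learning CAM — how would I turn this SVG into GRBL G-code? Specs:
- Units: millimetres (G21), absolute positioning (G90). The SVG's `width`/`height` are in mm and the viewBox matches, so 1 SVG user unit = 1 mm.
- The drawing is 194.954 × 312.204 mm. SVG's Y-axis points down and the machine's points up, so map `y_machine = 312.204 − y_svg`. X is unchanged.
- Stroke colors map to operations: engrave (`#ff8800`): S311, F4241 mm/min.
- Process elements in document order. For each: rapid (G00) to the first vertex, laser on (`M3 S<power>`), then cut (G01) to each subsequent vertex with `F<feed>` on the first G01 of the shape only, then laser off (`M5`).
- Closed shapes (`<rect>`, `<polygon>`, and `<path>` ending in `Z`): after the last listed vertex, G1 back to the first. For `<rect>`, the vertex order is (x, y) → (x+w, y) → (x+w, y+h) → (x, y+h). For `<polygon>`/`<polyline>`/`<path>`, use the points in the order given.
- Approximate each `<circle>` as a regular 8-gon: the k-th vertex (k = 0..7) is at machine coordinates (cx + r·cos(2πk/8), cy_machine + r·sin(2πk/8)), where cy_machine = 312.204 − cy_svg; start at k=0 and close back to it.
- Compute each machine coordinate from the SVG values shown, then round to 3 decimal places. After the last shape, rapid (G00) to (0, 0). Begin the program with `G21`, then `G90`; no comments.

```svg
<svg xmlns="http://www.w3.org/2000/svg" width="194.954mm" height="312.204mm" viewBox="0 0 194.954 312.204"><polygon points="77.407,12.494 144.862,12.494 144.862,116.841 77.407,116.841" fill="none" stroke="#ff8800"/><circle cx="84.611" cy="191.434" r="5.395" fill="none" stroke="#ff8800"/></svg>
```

G21
G90
G00 X77.407 Y299.710
M3 S311
G01 X144.862 Y299.710 F4241
G01 X144.862 Y195.363
G01 X77.407 Y195.363
G01 X77.407 Y299.710
M5
G00 X90.006 Y120.770
M3 S311
G01 X88.426 Y124.585 F4241
G01 X84.611 Y126.165
G01 X80.796 Y124.585
G01 X79.216 Y120.770
G01 X80.796 Y116.955
G01 X84.611 Y115.375
G01 X88.426 Y116.955
G01 X90.006 Y120.770
M5
G00 X0.000 Y0.000

Since the viewBox matches the mm dimensions, user units are millimetres directly. The only transform is the Y-flip y_m = 312.204 − y_svg.

Shape 1 is a rectangle drawn with `<polygon>`. Its stroke #ff8800 means engrave at S311, F4241. After flipping Y the toolpath is (77.407,299.710) → (144.862,299.710) → (144.862,195.363) → (77.407,195.363) → (77.407,299.710), returning to the start.

Shape 2 is a circle drawn with `<circle>`. Its stroke #ff8800 means engrave at S311, F4241. After flipping Y the toolpath is (90.006,120.770) → (88.426,124.585) → (84.611,126.165) → (80.796,124.585) → (79.216,120.770) → (80.796,116.955) → (84.611,115.375) → (88.426,116.955) → (90.006,120.770), returning to the start.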